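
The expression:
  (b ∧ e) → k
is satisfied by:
  {k: True, e: False, b: False}
  {e: False, b: False, k: False}
  {b: True, k: True, e: False}
  {b: True, e: False, k: False}
  {k: True, e: True, b: False}
  {e: True, k: False, b: False}
  {b: True, e: True, k: True}


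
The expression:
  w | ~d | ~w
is always true.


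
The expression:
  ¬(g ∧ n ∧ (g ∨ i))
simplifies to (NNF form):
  ¬g ∨ ¬n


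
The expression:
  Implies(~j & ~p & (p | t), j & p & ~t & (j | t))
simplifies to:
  j | p | ~t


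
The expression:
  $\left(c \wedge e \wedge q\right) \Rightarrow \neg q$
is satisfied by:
  {c: False, q: False, e: False}
  {e: True, c: False, q: False}
  {q: True, c: False, e: False}
  {e: True, q: True, c: False}
  {c: True, e: False, q: False}
  {e: True, c: True, q: False}
  {q: True, c: True, e: False}


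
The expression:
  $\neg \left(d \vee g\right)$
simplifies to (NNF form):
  $\neg d \wedge \neg g$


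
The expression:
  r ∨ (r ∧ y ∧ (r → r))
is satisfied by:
  {r: True}


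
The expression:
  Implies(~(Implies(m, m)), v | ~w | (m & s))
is always true.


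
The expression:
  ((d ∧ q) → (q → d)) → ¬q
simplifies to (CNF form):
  ¬q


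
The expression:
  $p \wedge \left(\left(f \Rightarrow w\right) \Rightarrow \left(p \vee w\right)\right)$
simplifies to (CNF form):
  $p$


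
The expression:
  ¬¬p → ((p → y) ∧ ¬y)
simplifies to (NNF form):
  ¬p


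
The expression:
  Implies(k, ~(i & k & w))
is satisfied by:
  {w: False, k: False, i: False}
  {i: True, w: False, k: False}
  {k: True, w: False, i: False}
  {i: True, k: True, w: False}
  {w: True, i: False, k: False}
  {i: True, w: True, k: False}
  {k: True, w: True, i: False}


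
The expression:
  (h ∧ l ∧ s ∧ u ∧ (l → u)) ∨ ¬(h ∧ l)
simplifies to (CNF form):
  (s ∨ ¬h ∨ ¬l) ∧ (u ∨ ¬h ∨ ¬l)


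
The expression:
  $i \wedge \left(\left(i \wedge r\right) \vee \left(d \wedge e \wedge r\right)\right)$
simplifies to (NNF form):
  $i \wedge r$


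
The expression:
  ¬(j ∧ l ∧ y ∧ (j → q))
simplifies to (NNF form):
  ¬j ∨ ¬l ∨ ¬q ∨ ¬y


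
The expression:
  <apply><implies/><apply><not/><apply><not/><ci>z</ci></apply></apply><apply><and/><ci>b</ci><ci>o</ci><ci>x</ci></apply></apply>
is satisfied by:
  {x: True, o: True, b: True, z: False}
  {x: True, o: True, b: False, z: False}
  {x: True, b: True, o: False, z: False}
  {x: True, b: False, o: False, z: False}
  {o: True, b: True, x: False, z: False}
  {o: True, x: False, b: False, z: False}
  {o: False, b: True, x: False, z: False}
  {o: False, x: False, b: False, z: False}
  {x: True, z: True, o: True, b: True}


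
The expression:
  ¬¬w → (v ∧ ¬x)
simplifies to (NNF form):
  (v ∧ ¬x) ∨ ¬w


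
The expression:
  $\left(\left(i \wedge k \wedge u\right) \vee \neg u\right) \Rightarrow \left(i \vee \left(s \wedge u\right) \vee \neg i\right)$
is always true.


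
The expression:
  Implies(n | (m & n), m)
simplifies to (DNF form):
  m | ~n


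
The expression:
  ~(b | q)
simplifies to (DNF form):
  ~b & ~q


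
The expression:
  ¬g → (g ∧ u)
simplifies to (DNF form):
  g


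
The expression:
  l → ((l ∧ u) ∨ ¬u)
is always true.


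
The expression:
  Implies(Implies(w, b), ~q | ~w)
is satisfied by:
  {w: False, q: False, b: False}
  {b: True, w: False, q: False}
  {q: True, w: False, b: False}
  {b: True, q: True, w: False}
  {w: True, b: False, q: False}
  {b: True, w: True, q: False}
  {q: True, w: True, b: False}


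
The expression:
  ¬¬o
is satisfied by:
  {o: True}


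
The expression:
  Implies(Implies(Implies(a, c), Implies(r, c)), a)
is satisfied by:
  {r: True, a: True, c: False}
  {a: True, c: False, r: False}
  {r: True, a: True, c: True}
  {a: True, c: True, r: False}
  {r: True, c: False, a: False}


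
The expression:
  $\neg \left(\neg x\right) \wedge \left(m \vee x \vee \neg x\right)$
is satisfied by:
  {x: True}


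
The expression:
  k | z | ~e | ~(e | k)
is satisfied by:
  {k: True, z: True, e: False}
  {k: True, e: False, z: False}
  {z: True, e: False, k: False}
  {z: False, e: False, k: False}
  {k: True, z: True, e: True}
  {k: True, e: True, z: False}
  {z: True, e: True, k: False}


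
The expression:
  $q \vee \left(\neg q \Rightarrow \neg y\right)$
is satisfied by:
  {q: True, y: False}
  {y: False, q: False}
  {y: True, q: True}


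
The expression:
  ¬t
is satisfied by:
  {t: False}


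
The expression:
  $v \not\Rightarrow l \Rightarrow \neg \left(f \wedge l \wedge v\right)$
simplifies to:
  $\text{True}$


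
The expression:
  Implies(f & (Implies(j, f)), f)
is always true.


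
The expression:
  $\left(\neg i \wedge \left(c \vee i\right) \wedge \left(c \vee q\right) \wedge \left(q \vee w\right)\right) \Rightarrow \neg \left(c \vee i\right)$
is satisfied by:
  {i: True, w: False, c: False, q: False}
  {i: True, q: True, w: False, c: False}
  {i: True, w: True, c: False, q: False}
  {i: True, q: True, w: True, c: False}
  {q: False, w: False, c: False, i: False}
  {q: True, w: False, c: False, i: False}
  {w: True, q: False, c: False, i: False}
  {q: True, w: True, c: False, i: False}
  {c: True, i: True, q: False, w: False}
  {q: True, c: True, i: True, w: False}
  {c: True, i: True, w: True, q: False}
  {q: True, c: True, i: True, w: True}
  {c: True, i: False, w: False, q: False}


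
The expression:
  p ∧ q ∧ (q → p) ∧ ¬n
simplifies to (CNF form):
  p ∧ q ∧ ¬n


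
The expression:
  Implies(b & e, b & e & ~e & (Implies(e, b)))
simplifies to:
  ~b | ~e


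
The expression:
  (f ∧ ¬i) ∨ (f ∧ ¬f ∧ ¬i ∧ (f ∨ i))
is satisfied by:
  {f: True, i: False}


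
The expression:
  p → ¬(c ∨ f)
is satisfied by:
  {f: False, p: False, c: False}
  {c: True, f: False, p: False}
  {f: True, c: False, p: False}
  {c: True, f: True, p: False}
  {p: True, c: False, f: False}


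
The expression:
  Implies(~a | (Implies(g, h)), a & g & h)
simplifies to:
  a & g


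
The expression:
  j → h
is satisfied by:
  {h: True, j: False}
  {j: False, h: False}
  {j: True, h: True}


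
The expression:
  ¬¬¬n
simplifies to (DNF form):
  ¬n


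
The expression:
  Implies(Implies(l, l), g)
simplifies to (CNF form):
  g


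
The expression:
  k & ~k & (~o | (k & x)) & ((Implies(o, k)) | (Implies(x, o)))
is never true.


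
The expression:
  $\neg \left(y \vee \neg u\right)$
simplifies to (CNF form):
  $u \wedge \neg y$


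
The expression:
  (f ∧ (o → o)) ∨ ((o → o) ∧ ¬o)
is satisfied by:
  {f: True, o: False}
  {o: False, f: False}
  {o: True, f: True}


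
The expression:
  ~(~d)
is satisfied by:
  {d: True}


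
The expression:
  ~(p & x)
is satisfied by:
  {p: False, x: False}
  {x: True, p: False}
  {p: True, x: False}


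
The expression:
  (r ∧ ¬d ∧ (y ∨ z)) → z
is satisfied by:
  {d: True, z: True, y: False, r: False}
  {d: True, y: False, z: False, r: False}
  {z: True, d: False, y: False, r: False}
  {d: False, y: False, z: False, r: False}
  {r: True, d: True, z: True, y: False}
  {r: True, d: True, y: False, z: False}
  {r: True, z: True, d: False, y: False}
  {r: True, d: False, y: False, z: False}
  {d: True, y: True, z: True, r: False}
  {d: True, y: True, r: False, z: False}
  {y: True, z: True, r: False, d: False}
  {y: True, r: False, z: False, d: False}
  {d: True, y: True, r: True, z: True}
  {d: True, y: True, r: True, z: False}
  {y: True, r: True, z: True, d: False}


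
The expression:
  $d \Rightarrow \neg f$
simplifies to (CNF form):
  $\neg d \vee \neg f$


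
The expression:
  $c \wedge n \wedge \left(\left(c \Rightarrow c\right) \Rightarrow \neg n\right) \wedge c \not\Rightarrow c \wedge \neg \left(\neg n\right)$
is never true.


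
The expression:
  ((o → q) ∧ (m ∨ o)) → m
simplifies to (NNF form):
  m ∨ ¬o ∨ ¬q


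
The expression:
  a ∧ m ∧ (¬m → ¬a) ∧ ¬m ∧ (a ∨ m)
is never true.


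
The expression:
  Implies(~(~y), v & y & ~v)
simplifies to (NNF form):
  ~y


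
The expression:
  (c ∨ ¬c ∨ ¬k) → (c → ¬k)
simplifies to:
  ¬c ∨ ¬k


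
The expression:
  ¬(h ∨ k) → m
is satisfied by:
  {k: True, m: True, h: True}
  {k: True, m: True, h: False}
  {k: True, h: True, m: False}
  {k: True, h: False, m: False}
  {m: True, h: True, k: False}
  {m: True, h: False, k: False}
  {h: True, m: False, k: False}


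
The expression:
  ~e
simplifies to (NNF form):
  ~e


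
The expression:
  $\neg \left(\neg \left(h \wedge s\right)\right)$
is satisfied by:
  {h: True, s: True}


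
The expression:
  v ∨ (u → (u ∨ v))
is always true.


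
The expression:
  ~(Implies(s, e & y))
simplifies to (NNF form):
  s & (~e | ~y)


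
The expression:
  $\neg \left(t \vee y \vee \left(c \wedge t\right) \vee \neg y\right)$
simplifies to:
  $\text{False}$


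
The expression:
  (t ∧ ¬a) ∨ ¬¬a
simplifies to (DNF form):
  a ∨ t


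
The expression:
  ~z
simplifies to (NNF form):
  ~z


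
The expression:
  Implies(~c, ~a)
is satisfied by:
  {c: True, a: False}
  {a: False, c: False}
  {a: True, c: True}


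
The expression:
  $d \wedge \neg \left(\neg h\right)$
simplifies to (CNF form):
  $d \wedge h$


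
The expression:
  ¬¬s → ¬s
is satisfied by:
  {s: False}


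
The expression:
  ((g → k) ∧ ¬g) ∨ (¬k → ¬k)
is always true.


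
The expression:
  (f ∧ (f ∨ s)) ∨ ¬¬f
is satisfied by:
  {f: True}


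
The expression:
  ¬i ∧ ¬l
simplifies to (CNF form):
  ¬i ∧ ¬l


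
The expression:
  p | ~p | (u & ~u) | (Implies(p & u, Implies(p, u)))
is always true.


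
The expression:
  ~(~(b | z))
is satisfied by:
  {b: True, z: True}
  {b: True, z: False}
  {z: True, b: False}


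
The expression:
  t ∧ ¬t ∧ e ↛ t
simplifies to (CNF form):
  False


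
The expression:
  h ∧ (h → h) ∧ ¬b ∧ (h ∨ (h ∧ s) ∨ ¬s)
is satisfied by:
  {h: True, b: False}


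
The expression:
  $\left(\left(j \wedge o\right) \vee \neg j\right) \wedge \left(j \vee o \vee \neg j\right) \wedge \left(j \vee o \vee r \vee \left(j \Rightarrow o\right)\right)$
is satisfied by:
  {o: True, j: False}
  {j: False, o: False}
  {j: True, o: True}


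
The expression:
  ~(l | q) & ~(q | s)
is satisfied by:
  {q: False, l: False, s: False}


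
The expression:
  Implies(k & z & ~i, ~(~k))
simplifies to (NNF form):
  True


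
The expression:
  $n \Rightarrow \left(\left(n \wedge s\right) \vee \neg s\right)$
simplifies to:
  $\text{True}$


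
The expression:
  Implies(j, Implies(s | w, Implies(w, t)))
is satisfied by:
  {t: True, w: False, j: False}
  {w: False, j: False, t: False}
  {j: True, t: True, w: False}
  {j: True, w: False, t: False}
  {t: True, w: True, j: False}
  {w: True, t: False, j: False}
  {j: True, w: True, t: True}


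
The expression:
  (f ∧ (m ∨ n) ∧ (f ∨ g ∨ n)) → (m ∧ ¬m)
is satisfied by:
  {m: False, f: False, n: False}
  {n: True, m: False, f: False}
  {m: True, n: False, f: False}
  {n: True, m: True, f: False}
  {f: True, n: False, m: False}


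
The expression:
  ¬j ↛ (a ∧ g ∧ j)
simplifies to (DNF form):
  ¬j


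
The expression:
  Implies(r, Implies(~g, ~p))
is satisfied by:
  {g: True, p: False, r: False}
  {p: False, r: False, g: False}
  {r: True, g: True, p: False}
  {r: True, p: False, g: False}
  {g: True, p: True, r: False}
  {p: True, g: False, r: False}
  {r: True, p: True, g: True}


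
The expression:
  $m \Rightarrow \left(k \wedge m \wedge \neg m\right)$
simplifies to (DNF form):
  $\neg m$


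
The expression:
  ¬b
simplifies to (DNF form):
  ¬b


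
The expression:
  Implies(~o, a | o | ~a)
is always true.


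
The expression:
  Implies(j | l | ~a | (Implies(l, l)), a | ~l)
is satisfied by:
  {a: True, l: False}
  {l: False, a: False}
  {l: True, a: True}


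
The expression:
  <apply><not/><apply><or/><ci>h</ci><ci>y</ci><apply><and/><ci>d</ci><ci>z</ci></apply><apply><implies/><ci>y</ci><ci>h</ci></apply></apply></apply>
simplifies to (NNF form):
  <false/>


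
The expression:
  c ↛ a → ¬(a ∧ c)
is always true.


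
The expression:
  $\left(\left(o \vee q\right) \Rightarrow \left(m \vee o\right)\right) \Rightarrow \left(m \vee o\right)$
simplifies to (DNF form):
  $m \vee o \vee q$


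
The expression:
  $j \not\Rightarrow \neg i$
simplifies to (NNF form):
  $i \wedge j$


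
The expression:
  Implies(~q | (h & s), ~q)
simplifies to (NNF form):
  ~h | ~q | ~s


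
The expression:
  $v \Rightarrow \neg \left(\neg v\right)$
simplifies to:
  $\text{True}$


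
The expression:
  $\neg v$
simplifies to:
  $\neg v$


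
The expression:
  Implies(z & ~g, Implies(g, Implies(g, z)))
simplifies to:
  True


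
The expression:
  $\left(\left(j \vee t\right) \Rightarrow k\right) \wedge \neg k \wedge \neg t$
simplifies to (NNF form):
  $\neg j \wedge \neg k \wedge \neg t$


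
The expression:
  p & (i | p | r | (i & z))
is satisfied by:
  {p: True}


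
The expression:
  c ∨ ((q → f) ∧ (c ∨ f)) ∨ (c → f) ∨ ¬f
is always true.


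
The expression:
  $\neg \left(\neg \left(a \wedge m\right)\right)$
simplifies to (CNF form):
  $a \wedge m$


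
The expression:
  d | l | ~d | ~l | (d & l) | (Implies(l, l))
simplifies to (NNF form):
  True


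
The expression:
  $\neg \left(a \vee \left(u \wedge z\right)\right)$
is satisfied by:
  {u: False, a: False, z: False}
  {z: True, u: False, a: False}
  {u: True, z: False, a: False}


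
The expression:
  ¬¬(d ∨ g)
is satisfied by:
  {d: True, g: True}
  {d: True, g: False}
  {g: True, d: False}


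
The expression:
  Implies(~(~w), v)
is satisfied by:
  {v: True, w: False}
  {w: False, v: False}
  {w: True, v: True}


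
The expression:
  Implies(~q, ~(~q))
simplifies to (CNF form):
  q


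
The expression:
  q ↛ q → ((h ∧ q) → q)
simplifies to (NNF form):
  True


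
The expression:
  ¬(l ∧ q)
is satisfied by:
  {l: False, q: False}
  {q: True, l: False}
  {l: True, q: False}


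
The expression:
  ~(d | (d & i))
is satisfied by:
  {d: False}


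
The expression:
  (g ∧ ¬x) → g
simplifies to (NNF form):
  True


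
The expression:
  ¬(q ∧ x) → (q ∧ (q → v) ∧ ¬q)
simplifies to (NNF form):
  q ∧ x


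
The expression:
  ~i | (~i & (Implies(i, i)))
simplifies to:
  ~i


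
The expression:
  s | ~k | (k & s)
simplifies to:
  s | ~k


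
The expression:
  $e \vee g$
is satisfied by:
  {e: True, g: True}
  {e: True, g: False}
  {g: True, e: False}


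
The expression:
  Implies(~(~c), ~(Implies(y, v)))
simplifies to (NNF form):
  ~c | (y & ~v)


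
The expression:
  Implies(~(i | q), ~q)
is always true.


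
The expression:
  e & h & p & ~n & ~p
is never true.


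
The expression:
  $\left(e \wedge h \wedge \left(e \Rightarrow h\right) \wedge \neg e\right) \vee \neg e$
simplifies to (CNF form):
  $\neg e$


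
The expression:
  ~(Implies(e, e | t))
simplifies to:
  False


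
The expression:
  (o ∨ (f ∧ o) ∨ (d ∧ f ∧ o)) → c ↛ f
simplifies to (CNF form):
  (c ∨ ¬o) ∧ (¬f ∨ ¬o)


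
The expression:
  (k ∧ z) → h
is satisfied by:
  {h: True, k: False, z: False}
  {k: False, z: False, h: False}
  {h: True, z: True, k: False}
  {z: True, k: False, h: False}
  {h: True, k: True, z: False}
  {k: True, h: False, z: False}
  {h: True, z: True, k: True}


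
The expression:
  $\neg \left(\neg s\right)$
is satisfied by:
  {s: True}


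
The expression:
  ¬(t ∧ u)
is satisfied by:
  {u: False, t: False}
  {t: True, u: False}
  {u: True, t: False}


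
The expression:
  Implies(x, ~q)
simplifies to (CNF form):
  ~q | ~x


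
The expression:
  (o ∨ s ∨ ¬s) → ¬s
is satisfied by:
  {s: False}


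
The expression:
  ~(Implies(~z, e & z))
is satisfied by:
  {z: False}


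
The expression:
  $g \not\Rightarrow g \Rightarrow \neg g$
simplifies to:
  $\text{True}$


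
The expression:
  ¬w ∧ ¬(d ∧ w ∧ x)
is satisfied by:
  {w: False}


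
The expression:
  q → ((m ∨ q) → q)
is always true.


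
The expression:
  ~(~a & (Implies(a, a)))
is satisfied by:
  {a: True}


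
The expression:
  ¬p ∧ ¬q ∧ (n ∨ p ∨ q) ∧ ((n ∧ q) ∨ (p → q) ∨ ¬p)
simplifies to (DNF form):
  n ∧ ¬p ∧ ¬q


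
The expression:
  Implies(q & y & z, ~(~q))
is always true.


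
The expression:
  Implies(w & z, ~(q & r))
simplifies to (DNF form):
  ~q | ~r | ~w | ~z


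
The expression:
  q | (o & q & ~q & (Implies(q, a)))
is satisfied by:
  {q: True}


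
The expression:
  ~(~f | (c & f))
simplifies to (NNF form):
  f & ~c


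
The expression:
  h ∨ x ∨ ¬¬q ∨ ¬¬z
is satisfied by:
  {x: True, q: True, z: True, h: True}
  {x: True, q: True, z: True, h: False}
  {x: True, q: True, h: True, z: False}
  {x: True, q: True, h: False, z: False}
  {x: True, z: True, h: True, q: False}
  {x: True, z: True, h: False, q: False}
  {x: True, z: False, h: True, q: False}
  {x: True, z: False, h: False, q: False}
  {q: True, z: True, h: True, x: False}
  {q: True, z: True, h: False, x: False}
  {q: True, h: True, z: False, x: False}
  {q: True, h: False, z: False, x: False}
  {z: True, h: True, q: False, x: False}
  {z: True, q: False, h: False, x: False}
  {h: True, q: False, z: False, x: False}


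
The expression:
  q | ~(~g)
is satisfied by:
  {q: True, g: True}
  {q: True, g: False}
  {g: True, q: False}


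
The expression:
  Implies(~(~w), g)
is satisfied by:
  {g: True, w: False}
  {w: False, g: False}
  {w: True, g: True}


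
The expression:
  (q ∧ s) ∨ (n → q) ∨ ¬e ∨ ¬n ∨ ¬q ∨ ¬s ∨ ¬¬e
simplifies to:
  True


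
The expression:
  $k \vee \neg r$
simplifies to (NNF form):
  $k \vee \neg r$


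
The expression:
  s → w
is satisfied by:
  {w: True, s: False}
  {s: False, w: False}
  {s: True, w: True}


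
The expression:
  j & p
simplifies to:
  j & p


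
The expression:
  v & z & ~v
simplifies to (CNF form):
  False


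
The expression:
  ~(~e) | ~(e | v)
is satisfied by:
  {e: True, v: False}
  {v: False, e: False}
  {v: True, e: True}


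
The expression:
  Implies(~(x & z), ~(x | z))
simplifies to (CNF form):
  (x | ~x) & (x | ~z) & (z | ~x) & (z | ~z)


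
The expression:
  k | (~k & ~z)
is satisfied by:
  {k: True, z: False}
  {z: False, k: False}
  {z: True, k: True}


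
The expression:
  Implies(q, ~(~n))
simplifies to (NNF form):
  n | ~q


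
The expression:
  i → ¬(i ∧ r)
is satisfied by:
  {i: False, r: False}
  {r: True, i: False}
  {i: True, r: False}


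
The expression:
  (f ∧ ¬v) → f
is always true.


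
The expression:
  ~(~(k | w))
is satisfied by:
  {k: True, w: True}
  {k: True, w: False}
  {w: True, k: False}


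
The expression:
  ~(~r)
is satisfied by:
  {r: True}


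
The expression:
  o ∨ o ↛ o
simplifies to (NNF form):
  o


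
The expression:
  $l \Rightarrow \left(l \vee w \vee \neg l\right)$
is always true.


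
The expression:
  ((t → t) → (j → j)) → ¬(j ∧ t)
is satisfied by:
  {t: False, j: False}
  {j: True, t: False}
  {t: True, j: False}


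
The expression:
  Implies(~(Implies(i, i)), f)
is always true.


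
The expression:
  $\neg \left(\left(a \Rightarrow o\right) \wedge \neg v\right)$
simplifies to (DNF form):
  $v \vee \left(a \wedge \neg o\right)$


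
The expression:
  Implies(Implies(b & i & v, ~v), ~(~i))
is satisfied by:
  {i: True}


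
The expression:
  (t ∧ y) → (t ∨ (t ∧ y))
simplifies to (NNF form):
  True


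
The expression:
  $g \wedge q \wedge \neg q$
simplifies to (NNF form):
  $\text{False}$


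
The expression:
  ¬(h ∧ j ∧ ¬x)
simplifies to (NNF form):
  x ∨ ¬h ∨ ¬j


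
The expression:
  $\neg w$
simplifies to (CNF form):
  $\neg w$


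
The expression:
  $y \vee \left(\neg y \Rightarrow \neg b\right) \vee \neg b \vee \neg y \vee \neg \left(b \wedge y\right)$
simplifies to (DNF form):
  $\text{True}$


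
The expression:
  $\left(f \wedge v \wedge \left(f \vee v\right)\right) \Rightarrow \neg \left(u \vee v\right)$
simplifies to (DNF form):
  $\neg f \vee \neg v$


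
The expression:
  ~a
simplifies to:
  ~a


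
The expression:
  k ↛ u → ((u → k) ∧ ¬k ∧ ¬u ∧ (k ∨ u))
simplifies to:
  u ∨ ¬k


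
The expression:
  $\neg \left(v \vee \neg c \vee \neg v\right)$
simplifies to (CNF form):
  $\text{False}$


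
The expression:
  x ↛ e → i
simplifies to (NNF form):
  e ∨ i ∨ ¬x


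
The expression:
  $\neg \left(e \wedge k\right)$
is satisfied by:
  {k: False, e: False}
  {e: True, k: False}
  {k: True, e: False}


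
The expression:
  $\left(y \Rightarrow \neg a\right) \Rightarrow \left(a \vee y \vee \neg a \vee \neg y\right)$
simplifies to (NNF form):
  $\text{True}$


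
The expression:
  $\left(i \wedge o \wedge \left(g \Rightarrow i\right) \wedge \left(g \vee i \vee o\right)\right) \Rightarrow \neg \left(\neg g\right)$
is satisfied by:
  {g: True, o: False, i: False}
  {o: False, i: False, g: False}
  {i: True, g: True, o: False}
  {i: True, o: False, g: False}
  {g: True, o: True, i: False}
  {o: True, g: False, i: False}
  {i: True, o: True, g: True}


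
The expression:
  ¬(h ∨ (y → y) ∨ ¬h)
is never true.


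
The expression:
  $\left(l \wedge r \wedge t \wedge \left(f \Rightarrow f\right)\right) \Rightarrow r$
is always true.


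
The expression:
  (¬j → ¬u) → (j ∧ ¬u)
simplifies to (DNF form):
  (j ∧ ¬u) ∨ (u ∧ ¬j)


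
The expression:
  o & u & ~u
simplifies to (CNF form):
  False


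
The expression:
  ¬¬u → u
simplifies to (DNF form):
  True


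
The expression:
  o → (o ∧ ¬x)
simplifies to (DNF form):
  ¬o ∨ ¬x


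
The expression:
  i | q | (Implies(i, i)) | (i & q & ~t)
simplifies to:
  True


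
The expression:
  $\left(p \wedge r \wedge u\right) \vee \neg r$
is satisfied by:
  {u: True, p: True, r: False}
  {u: True, p: False, r: False}
  {p: True, u: False, r: False}
  {u: False, p: False, r: False}
  {r: True, u: True, p: True}


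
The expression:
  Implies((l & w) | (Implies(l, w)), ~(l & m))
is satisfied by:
  {l: False, m: False, w: False}
  {w: True, l: False, m: False}
  {m: True, l: False, w: False}
  {w: True, m: True, l: False}
  {l: True, w: False, m: False}
  {w: True, l: True, m: False}
  {m: True, l: True, w: False}


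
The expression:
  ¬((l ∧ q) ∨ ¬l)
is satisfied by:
  {l: True, q: False}


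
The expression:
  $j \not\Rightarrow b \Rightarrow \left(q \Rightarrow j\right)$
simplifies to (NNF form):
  $\text{True}$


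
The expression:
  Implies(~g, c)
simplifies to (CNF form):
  c | g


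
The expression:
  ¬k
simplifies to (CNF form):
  ¬k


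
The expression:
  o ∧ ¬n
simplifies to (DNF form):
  o ∧ ¬n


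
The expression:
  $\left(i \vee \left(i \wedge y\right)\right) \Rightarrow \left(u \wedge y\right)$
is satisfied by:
  {u: True, y: True, i: False}
  {u: True, y: False, i: False}
  {y: True, u: False, i: False}
  {u: False, y: False, i: False}
  {i: True, u: True, y: True}


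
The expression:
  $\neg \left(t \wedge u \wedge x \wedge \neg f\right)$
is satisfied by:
  {f: True, u: False, t: False, x: False}
  {f: False, u: False, t: False, x: False}
  {x: True, f: True, u: False, t: False}
  {x: True, f: False, u: False, t: False}
  {t: True, f: True, u: False, x: False}
  {t: True, f: False, u: False, x: False}
  {x: True, t: True, f: True, u: False}
  {x: True, t: True, f: False, u: False}
  {u: True, f: True, x: False, t: False}
  {u: True, f: False, x: False, t: False}
  {x: True, u: True, f: True, t: False}
  {x: True, u: True, f: False, t: False}
  {t: True, u: True, f: True, x: False}
  {t: True, u: True, f: False, x: False}
  {t: True, u: True, x: True, f: True}


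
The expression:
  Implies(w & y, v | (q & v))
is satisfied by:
  {v: True, w: False, y: False}
  {w: False, y: False, v: False}
  {y: True, v: True, w: False}
  {y: True, w: False, v: False}
  {v: True, w: True, y: False}
  {w: True, v: False, y: False}
  {y: True, w: True, v: True}


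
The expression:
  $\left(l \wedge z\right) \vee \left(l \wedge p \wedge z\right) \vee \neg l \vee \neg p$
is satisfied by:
  {z: True, l: False, p: False}
  {l: False, p: False, z: False}
  {p: True, z: True, l: False}
  {p: True, l: False, z: False}
  {z: True, l: True, p: False}
  {l: True, z: False, p: False}
  {p: True, l: True, z: True}


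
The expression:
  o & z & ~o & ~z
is never true.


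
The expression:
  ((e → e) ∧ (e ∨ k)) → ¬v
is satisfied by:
  {e: False, v: False, k: False}
  {k: True, e: False, v: False}
  {e: True, k: False, v: False}
  {k: True, e: True, v: False}
  {v: True, k: False, e: False}


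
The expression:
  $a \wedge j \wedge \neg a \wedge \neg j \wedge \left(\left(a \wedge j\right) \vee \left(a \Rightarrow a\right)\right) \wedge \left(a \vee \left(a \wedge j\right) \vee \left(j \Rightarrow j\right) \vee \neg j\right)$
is never true.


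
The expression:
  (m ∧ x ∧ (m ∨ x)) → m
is always true.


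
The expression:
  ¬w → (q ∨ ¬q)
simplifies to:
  True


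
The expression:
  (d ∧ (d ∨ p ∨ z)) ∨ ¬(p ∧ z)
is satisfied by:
  {d: True, p: False, z: False}
  {p: False, z: False, d: False}
  {d: True, z: True, p: False}
  {z: True, p: False, d: False}
  {d: True, p: True, z: False}
  {p: True, d: False, z: False}
  {d: True, z: True, p: True}


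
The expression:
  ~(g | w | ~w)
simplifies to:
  False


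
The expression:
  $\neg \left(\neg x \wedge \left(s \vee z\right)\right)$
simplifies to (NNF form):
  $x \vee \left(\neg s \wedge \neg z\right)$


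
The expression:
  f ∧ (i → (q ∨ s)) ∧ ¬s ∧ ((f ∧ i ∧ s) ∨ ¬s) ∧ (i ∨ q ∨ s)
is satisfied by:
  {f: True, q: True, s: False}


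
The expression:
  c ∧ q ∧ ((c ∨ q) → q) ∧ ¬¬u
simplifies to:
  c ∧ q ∧ u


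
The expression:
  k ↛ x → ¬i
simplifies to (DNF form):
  x ∨ ¬i ∨ ¬k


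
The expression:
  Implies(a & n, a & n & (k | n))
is always true.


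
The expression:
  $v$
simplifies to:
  $v$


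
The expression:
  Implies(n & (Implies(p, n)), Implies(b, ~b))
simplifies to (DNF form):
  ~b | ~n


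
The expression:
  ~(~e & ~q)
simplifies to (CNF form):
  e | q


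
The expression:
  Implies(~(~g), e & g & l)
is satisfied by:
  {e: True, l: True, g: False}
  {e: True, l: False, g: False}
  {l: True, e: False, g: False}
  {e: False, l: False, g: False}
  {e: True, g: True, l: True}


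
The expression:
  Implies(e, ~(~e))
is always true.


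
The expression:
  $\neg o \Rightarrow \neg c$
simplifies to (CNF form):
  $o \vee \neg c$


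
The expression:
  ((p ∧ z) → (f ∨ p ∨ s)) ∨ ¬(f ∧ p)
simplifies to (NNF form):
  True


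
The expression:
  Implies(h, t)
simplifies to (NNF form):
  t | ~h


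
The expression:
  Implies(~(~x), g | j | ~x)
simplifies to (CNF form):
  g | j | ~x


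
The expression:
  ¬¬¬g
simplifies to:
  ¬g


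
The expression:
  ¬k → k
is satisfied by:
  {k: True}


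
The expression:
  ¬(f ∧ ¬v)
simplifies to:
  v ∨ ¬f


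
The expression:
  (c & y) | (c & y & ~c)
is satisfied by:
  {c: True, y: True}


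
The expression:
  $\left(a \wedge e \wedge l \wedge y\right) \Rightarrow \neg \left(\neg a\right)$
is always true.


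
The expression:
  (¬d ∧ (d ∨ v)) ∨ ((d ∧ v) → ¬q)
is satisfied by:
  {v: False, q: False, d: False}
  {d: True, v: False, q: False}
  {q: True, v: False, d: False}
  {d: True, q: True, v: False}
  {v: True, d: False, q: False}
  {d: True, v: True, q: False}
  {q: True, v: True, d: False}


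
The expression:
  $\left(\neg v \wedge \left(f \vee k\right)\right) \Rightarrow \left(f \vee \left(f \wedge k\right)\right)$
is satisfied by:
  {v: True, f: True, k: False}
  {v: True, f: False, k: False}
  {f: True, v: False, k: False}
  {v: False, f: False, k: False}
  {v: True, k: True, f: True}
  {v: True, k: True, f: False}
  {k: True, f: True, v: False}


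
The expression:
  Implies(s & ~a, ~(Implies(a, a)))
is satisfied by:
  {a: True, s: False}
  {s: False, a: False}
  {s: True, a: True}


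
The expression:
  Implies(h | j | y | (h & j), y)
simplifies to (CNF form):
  (y | ~h) & (y | ~j)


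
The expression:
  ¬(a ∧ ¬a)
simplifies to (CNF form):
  True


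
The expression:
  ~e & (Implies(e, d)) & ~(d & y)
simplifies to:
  ~e & (~d | ~y)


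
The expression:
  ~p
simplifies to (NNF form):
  ~p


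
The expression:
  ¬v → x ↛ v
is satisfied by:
  {x: True, v: True}
  {x: True, v: False}
  {v: True, x: False}


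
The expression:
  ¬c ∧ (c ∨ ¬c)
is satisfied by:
  {c: False}


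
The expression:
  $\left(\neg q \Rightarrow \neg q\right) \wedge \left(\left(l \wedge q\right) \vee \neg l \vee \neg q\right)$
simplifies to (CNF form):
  $\text{True}$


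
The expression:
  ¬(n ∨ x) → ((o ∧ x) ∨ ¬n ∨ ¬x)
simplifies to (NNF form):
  True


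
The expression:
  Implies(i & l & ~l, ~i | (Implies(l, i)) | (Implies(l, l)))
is always true.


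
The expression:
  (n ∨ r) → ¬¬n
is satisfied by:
  {n: True, r: False}
  {r: False, n: False}
  {r: True, n: True}


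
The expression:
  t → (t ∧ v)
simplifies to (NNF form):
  v ∨ ¬t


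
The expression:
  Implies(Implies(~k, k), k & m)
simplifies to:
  m | ~k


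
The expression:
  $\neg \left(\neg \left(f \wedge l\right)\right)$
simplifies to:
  $f \wedge l$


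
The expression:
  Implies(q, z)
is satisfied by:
  {z: True, q: False}
  {q: False, z: False}
  {q: True, z: True}


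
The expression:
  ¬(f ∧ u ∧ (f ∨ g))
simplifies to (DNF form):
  ¬f ∨ ¬u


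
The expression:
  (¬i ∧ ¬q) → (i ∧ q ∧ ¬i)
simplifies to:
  i ∨ q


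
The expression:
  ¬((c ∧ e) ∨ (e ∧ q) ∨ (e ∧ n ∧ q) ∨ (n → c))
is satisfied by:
  {n: True, e: False, q: False, c: False}
  {n: True, q: True, e: False, c: False}
  {n: True, e: True, q: False, c: False}


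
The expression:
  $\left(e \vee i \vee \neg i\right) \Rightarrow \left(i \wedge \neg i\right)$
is never true.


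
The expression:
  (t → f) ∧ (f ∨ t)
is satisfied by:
  {f: True}


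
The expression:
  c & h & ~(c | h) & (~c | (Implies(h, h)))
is never true.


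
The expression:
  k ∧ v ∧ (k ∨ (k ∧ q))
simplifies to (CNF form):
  k ∧ v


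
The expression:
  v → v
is always true.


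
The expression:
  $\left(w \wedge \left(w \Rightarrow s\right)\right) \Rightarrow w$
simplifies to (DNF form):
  $\text{True}$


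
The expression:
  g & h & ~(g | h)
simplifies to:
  False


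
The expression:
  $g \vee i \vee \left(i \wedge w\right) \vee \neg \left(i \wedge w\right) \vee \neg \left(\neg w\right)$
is always true.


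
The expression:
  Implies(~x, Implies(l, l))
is always true.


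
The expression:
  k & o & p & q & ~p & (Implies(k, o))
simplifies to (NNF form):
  False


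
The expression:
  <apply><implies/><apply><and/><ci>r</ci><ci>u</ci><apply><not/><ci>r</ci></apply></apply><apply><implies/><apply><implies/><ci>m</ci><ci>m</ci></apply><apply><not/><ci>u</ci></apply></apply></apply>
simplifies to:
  <true/>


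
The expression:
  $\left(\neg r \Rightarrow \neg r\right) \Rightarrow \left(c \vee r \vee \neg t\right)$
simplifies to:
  $c \vee r \vee \neg t$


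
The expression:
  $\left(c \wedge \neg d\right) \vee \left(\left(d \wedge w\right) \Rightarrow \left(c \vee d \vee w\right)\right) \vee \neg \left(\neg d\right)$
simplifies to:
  $\text{True}$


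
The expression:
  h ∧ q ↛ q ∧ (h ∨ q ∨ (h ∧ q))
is never true.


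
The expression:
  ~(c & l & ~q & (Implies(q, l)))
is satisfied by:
  {q: True, l: False, c: False}
  {l: False, c: False, q: False}
  {q: True, c: True, l: False}
  {c: True, l: False, q: False}
  {q: True, l: True, c: False}
  {l: True, q: False, c: False}
  {q: True, c: True, l: True}


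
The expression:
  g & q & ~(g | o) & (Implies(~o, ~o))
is never true.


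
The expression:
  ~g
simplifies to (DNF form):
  ~g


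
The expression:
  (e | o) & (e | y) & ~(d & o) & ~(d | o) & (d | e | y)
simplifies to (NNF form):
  e & ~d & ~o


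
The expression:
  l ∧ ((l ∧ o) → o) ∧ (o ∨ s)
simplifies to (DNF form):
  (l ∧ o) ∨ (l ∧ s)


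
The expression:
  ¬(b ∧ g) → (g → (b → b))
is always true.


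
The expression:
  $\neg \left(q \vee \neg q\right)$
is never true.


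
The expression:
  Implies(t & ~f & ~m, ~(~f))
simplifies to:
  f | m | ~t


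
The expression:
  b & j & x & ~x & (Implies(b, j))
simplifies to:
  False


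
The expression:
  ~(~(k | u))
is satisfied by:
  {k: True, u: True}
  {k: True, u: False}
  {u: True, k: False}


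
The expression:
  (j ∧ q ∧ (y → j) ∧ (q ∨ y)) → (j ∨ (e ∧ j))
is always true.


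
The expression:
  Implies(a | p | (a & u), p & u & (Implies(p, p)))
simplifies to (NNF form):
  (p & u) | (~a & ~p)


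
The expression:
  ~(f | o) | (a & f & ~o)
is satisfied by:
  {a: True, o: False, f: False}
  {o: False, f: False, a: False}
  {f: True, a: True, o: False}


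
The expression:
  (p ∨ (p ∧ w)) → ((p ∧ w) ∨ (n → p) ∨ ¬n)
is always true.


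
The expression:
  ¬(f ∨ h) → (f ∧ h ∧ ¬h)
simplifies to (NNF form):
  f ∨ h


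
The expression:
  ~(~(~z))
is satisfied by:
  {z: False}


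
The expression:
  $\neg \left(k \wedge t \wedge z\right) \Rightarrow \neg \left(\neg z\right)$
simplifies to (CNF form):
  $z$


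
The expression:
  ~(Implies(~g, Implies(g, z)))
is never true.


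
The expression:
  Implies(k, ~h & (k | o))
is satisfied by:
  {h: False, k: False}
  {k: True, h: False}
  {h: True, k: False}


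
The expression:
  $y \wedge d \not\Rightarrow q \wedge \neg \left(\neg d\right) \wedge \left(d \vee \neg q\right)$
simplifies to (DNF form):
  $d \wedge y \wedge \neg q$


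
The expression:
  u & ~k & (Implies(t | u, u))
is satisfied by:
  {u: True, k: False}


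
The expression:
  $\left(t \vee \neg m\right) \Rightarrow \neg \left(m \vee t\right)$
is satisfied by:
  {t: False}


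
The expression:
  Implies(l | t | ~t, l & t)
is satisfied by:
  {t: True, l: True}


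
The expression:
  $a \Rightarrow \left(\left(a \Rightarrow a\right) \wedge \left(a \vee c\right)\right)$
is always true.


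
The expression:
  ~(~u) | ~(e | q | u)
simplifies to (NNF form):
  u | (~e & ~q)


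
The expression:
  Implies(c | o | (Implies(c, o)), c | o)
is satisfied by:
  {o: True, c: True}
  {o: True, c: False}
  {c: True, o: False}


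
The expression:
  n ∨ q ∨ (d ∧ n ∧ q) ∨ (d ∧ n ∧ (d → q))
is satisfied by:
  {n: True, q: True}
  {n: True, q: False}
  {q: True, n: False}


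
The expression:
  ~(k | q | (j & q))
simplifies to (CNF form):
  ~k & ~q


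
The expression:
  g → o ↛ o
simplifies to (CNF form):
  ¬g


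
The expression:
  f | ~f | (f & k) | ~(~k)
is always true.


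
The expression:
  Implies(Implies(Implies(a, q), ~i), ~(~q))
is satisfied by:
  {i: True, q: True, a: False}
  {q: True, a: False, i: False}
  {i: True, q: True, a: True}
  {q: True, a: True, i: False}
  {i: True, a: False, q: False}


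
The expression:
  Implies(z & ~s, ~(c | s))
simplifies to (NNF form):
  s | ~c | ~z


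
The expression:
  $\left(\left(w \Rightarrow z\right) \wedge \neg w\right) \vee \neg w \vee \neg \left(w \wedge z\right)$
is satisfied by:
  {w: False, z: False}
  {z: True, w: False}
  {w: True, z: False}


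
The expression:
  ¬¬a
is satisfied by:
  {a: True}


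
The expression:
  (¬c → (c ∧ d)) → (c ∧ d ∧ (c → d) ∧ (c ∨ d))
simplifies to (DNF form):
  d ∨ ¬c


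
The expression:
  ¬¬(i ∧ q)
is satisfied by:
  {i: True, q: True}


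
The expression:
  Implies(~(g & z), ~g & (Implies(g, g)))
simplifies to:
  z | ~g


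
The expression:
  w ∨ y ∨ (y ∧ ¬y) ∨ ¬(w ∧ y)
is always true.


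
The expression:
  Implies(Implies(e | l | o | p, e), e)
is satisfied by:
  {p: True, o: True, l: True, e: True}
  {p: True, o: True, l: True, e: False}
  {p: True, o: True, e: True, l: False}
  {p: True, o: True, e: False, l: False}
  {p: True, l: True, e: True, o: False}
  {p: True, l: True, e: False, o: False}
  {p: True, l: False, e: True, o: False}
  {p: True, l: False, e: False, o: False}
  {o: True, l: True, e: True, p: False}
  {o: True, l: True, e: False, p: False}
  {o: True, e: True, l: False, p: False}
  {o: True, e: False, l: False, p: False}
  {l: True, e: True, o: False, p: False}
  {l: True, o: False, e: False, p: False}
  {e: True, o: False, l: False, p: False}


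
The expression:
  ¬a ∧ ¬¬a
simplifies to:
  False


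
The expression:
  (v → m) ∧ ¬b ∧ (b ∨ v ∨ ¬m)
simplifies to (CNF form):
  ¬b ∧ (m ∨ ¬v) ∧ (v ∨ ¬m)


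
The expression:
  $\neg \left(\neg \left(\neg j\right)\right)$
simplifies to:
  $\neg j$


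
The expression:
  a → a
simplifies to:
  True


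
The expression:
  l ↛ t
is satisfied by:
  {l: True, t: False}


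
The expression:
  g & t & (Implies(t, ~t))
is never true.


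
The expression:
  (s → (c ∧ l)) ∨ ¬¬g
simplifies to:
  g ∨ (c ∧ l) ∨ ¬s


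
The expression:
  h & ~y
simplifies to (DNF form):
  h & ~y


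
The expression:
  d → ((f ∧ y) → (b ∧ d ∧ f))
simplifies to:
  b ∨ ¬d ∨ ¬f ∨ ¬y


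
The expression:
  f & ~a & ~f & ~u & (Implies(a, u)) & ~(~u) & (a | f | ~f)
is never true.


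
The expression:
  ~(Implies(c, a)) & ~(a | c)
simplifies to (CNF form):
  False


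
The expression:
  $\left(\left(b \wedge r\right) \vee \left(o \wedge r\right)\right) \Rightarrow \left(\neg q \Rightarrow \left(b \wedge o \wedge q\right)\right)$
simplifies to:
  $q \vee \left(\neg b \wedge \neg o\right) \vee \neg r$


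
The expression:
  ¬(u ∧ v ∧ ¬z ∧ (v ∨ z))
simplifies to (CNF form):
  z ∨ ¬u ∨ ¬v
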